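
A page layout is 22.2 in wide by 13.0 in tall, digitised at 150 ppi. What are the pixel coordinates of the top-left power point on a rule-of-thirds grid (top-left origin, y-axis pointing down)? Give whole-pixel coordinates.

(1110, 650)

In pixels the canvas is 22.2 × 150 = 3330 wide and 13.0 × 150 = 1950 tall.
The top-left point is one-third across and one-third down:
x = 1 × 3330/3 ≈ 1110; y = 1 × 1950/3 ≈ 650.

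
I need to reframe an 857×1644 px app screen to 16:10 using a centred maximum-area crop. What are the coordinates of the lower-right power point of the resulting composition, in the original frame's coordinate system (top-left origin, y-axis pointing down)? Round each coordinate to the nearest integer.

857/1644 < 16/10, so the 16:10 crop keeps the full width 857 and trims height to 857 × 10/16 = 535.62 px.
Top offset = (1644 − 535.62)/2 = 554.19 px; left offset = 0.
Lower-right is two-thirds across and two-thirds down within the crop:
x = 0.00 + 2 × 857.00/3 ≈ 571; y = 554.19 + 2 × 535.62/3 ≈ 911.

x = 571 px, y = 911 px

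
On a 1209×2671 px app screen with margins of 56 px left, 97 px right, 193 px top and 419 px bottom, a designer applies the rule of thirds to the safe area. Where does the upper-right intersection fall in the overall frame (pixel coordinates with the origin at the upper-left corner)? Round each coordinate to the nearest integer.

x = 760 px, y = 879 px

Content width = 1209 − 56 − 97 = 1056 px; content height = 2671 − 193 − 419 = 2059 px.
Upper-right is two-thirds across and one-third down within the safe area.
x = 56 + 2 × 1056/3 = 56 + 704.00 ≈ 760
y = 193 + 1 × 2059/3 = 193 + 686.33 ≈ 879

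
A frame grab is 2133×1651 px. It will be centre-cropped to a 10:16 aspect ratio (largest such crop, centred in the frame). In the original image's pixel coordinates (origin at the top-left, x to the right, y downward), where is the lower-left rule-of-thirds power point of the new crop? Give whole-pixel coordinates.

(895, 1101)

2133/1651 > 10/16, so the 10:16 crop keeps the full height 1651 and trims width to 1651 × 10/16 = 1031.88 px.
Left offset = (2133 − 1031.88)/2 = 550.56 px; top offset = 0.
Lower-left is one-third across and two-thirds down within the crop:
x = 550.56 + 1 × 1031.88/3 ≈ 895; y = 0.00 + 2 × 1651.00/3 ≈ 1101.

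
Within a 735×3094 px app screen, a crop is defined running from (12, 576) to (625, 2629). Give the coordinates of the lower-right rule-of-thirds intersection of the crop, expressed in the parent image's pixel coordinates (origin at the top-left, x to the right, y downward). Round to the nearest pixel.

Crop width = 625 − 12 = 613 px; one third is 204.33 px.
Crop height = 2629 − 576 = 2053 px; one third is 684.33 px.
The lower-right point is two-thirds across and two-thirds down within the crop:
x = 12 + 2 × 204.33 ≈ 421; y = 576 + 2 × 684.33 ≈ 1945.

(421, 1945)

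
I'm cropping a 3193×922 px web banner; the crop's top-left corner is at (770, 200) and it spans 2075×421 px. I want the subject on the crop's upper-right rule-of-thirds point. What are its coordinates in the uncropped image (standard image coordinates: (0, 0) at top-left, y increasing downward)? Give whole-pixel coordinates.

x = 2153 px, y = 340 px

One third of the crop width 2075 is 691.67 px.
One third of the crop height 421 is 140.33 px.
The upper-right point is two-thirds across and one-third down within the crop:
x = 770 + 2 × 691.67 ≈ 2153; y = 200 + 1 × 140.33 ≈ 340.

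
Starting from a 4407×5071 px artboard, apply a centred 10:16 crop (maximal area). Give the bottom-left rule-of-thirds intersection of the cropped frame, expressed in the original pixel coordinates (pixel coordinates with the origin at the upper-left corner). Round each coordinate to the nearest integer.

(1675, 3381)

4407/5071 > 10/16, so the 10:16 crop keeps the full height 5071 and trims width to 5071 × 10/16 = 3169.38 px.
Left offset = (4407 − 3169.38)/2 = 618.81 px; top offset = 0.
Bottom-left is one-third across and two-thirds down within the crop:
x = 618.81 + 1 × 3169.38/3 ≈ 1675; y = 0.00 + 2 × 5071.00/3 ≈ 3381.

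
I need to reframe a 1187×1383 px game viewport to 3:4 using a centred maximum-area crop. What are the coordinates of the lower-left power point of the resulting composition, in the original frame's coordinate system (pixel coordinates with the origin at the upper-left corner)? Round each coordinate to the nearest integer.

x = 421 px, y = 922 px

1187/1383 > 3/4, so the 3:4 crop keeps the full height 1383 and trims width to 1383 × 3/4 = 1037.25 px.
Left offset = (1187 − 1037.25)/2 = 74.88 px; top offset = 0.
Lower-left is one-third across and two-thirds down within the crop:
x = 74.88 + 1 × 1037.25/3 ≈ 421; y = 0.00 + 2 × 1383.00/3 ≈ 922.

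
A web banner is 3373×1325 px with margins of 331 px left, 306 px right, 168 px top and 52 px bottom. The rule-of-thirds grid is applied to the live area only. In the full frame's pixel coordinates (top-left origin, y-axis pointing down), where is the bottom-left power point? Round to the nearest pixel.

Content width = 3373 − 331 − 306 = 2736 px; content height = 1325 − 168 − 52 = 1105 px.
Bottom-left is one-third across and two-thirds down within the live area.
x = 331 + 1 × 2736/3 = 331 + 912.00 ≈ 1243
y = 168 + 2 × 1105/3 = 168 + 736.67 ≈ 905

x = 1243 px, y = 905 px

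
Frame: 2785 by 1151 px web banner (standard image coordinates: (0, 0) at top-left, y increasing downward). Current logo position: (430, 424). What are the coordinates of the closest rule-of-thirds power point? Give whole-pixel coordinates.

(928, 384)

Third lines: x ∈ {928, 1857}, y ∈ {384, 767}.
430 is closer to x = 928; 424 is closer to y = 384.
So the nearest intersection is the upper-left power point.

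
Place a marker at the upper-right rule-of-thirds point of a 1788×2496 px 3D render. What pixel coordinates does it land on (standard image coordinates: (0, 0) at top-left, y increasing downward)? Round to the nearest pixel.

x = 1192 px, y = 832 px

The upper-right point sits two-thirds of the way across and one-third of the way down.
x = 2 × 1788/3 ≈ 1192; y = 1 × 2496/3 ≈ 832.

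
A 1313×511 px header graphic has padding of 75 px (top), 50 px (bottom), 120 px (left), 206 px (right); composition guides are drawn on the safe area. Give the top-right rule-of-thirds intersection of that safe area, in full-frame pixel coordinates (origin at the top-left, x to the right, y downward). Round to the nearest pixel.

Content width = 1313 − 120 − 206 = 987 px; content height = 511 − 75 − 50 = 386 px.
Top-right is two-thirds across and one-third down within the safe area.
x = 120 + 2 × 987/3 = 120 + 658.00 ≈ 778
y = 75 + 1 × 386/3 = 75 + 128.67 ≈ 204

(778, 204)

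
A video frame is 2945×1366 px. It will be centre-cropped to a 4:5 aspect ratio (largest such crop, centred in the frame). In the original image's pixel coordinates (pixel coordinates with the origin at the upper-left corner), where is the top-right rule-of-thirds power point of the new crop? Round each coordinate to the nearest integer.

2945/1366 > 4/5, so the 4:5 crop keeps the full height 1366 and trims width to 1366 × 4/5 = 1092.80 px.
Left offset = (2945 − 1092.80)/2 = 926.10 px; top offset = 0.
Top-right is two-thirds across and one-third down within the crop:
x = 926.10 + 2 × 1092.80/3 ≈ 1655; y = 0.00 + 1 × 1366.00/3 ≈ 455.

(1655, 455)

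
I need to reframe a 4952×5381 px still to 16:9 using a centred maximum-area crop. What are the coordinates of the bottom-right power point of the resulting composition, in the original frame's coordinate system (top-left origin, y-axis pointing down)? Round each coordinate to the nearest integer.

x = 3301 px, y = 3155 px

4952/5381 < 16/9, so the 16:9 crop keeps the full width 4952 and trims height to 4952 × 9/16 = 2785.50 px.
Top offset = (5381 − 2785.50)/2 = 1297.75 px; left offset = 0.
Bottom-right is two-thirds across and two-thirds down within the crop:
x = 0.00 + 2 × 4952.00/3 ≈ 3301; y = 1297.75 + 2 × 2785.50/3 ≈ 3155.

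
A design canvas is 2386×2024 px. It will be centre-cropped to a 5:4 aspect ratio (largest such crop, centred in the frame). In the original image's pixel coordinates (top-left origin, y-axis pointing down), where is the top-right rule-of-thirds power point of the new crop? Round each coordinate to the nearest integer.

2386/2024 < 5/4, so the 5:4 crop keeps the full width 2386 and trims height to 2386 × 4/5 = 1908.80 px.
Top offset = (2024 − 1908.80)/2 = 57.60 px; left offset = 0.
Top-right is two-thirds across and one-third down within the crop:
x = 0.00 + 2 × 2386.00/3 ≈ 1591; y = 57.60 + 1 × 1908.80/3 ≈ 694.

(1591, 694)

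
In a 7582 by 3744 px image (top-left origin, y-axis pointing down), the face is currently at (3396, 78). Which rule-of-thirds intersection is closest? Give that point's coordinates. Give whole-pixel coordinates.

Third lines: x ∈ {2527, 5055}, y ∈ {1248, 2496}.
3396 is closer to x = 2527; 78 is closer to y = 1248.
So the nearest intersection is the upper-left power point.

x = 2527 px, y = 1248 px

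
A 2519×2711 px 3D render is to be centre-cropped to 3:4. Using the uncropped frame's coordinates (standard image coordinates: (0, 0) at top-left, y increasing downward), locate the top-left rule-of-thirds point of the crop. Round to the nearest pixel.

(921, 904)

2519/2711 > 3/4, so the 3:4 crop keeps the full height 2711 and trims width to 2711 × 3/4 = 2033.25 px.
Left offset = (2519 − 2033.25)/2 = 242.88 px; top offset = 0.
Top-left is one-third across and one-third down within the crop:
x = 242.88 + 1 × 2033.25/3 ≈ 921; y = 0.00 + 1 × 2711.00/3 ≈ 904.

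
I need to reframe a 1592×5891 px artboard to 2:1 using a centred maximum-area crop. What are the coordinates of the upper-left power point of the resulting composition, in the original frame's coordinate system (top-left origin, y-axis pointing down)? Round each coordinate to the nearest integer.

x = 531 px, y = 2813 px

1592/5891 < 2/1, so the 2:1 crop keeps the full width 1592 and trims height to 1592 × 1/2 = 796.00 px.
Top offset = (5891 − 796.00)/2 = 2547.50 px; left offset = 0.
Upper-left is one-third across and one-third down within the crop:
x = 0.00 + 1 × 1592.00/3 ≈ 531; y = 2547.50 + 1 × 796.00/3 ≈ 2813.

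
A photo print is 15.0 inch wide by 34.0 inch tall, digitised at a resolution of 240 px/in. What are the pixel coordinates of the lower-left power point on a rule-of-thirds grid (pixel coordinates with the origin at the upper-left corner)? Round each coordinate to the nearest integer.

In pixels the canvas is 15.0 × 240 = 3600 wide and 34.0 × 240 = 8160 tall.
The lower-left point is one-third across and two-thirds down:
x = 1 × 3600/3 ≈ 1200; y = 2 × 8160/3 ≈ 5440.

(1200, 5440)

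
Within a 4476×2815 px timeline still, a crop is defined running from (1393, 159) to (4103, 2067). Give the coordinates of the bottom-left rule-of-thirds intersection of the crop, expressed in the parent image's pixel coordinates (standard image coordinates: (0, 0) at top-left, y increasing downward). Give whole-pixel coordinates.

x = 2296 px, y = 1431 px

Crop width = 4103 − 1393 = 2710 px; one third is 903.33 px.
Crop height = 2067 − 159 = 1908 px; one third is 636.00 px.
The bottom-left point is one-third across and two-thirds down within the crop:
x = 1393 + 1 × 903.33 ≈ 2296; y = 159 + 2 × 636.00 ≈ 1431.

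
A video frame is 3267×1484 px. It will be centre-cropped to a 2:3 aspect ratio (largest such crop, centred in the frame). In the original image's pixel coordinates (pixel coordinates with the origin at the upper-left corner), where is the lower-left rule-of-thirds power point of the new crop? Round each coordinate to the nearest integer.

(1469, 989)

3267/1484 > 2/3, so the 2:3 crop keeps the full height 1484 and trims width to 1484 × 2/3 = 989.33 px.
Left offset = (3267 − 989.33)/2 = 1138.83 px; top offset = 0.
Lower-left is one-third across and two-thirds down within the crop:
x = 1138.83 + 1 × 989.33/3 ≈ 1469; y = 0.00 + 2 × 1484.00/3 ≈ 989.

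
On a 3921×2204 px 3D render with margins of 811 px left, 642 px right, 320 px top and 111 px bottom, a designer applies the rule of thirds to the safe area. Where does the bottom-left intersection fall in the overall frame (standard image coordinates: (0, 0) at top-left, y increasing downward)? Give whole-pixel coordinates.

Content width = 3921 − 811 − 642 = 2468 px; content height = 2204 − 320 − 111 = 1773 px.
Bottom-left is one-third across and two-thirds down within the safe area.
x = 811 + 1 × 2468/3 = 811 + 822.67 ≈ 1634
y = 320 + 2 × 1773/3 = 320 + 1182.00 ≈ 1502

(1634, 1502)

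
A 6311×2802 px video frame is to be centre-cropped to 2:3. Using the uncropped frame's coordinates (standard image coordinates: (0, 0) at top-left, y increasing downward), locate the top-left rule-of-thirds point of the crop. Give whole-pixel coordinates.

6311/2802 > 2/3, so the 2:3 crop keeps the full height 2802 and trims width to 2802 × 2/3 = 1868.00 px.
Left offset = (6311 − 1868.00)/2 = 2221.50 px; top offset = 0.
Top-left is one-third across and one-third down within the crop:
x = 2221.50 + 1 × 1868.00/3 ≈ 2844; y = 0.00 + 1 × 2802.00/3 ≈ 934.

(2844, 934)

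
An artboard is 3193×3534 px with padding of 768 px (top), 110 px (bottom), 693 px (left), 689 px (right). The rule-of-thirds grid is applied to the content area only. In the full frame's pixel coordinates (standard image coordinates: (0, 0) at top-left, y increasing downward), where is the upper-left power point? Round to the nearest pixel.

x = 1297 px, y = 1653 px

Content width = 3193 − 693 − 689 = 1811 px; content height = 3534 − 768 − 110 = 2656 px.
Upper-left is one-third across and one-third down within the content area.
x = 693 + 1 × 1811/3 = 693 + 603.67 ≈ 1297
y = 768 + 1 × 2656/3 = 768 + 885.33 ≈ 1653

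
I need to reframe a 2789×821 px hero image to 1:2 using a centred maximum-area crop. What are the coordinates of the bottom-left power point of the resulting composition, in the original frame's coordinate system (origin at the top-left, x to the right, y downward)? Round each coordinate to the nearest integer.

x = 1326 px, y = 547 px

2789/821 > 1/2, so the 1:2 crop keeps the full height 821 and trims width to 821 × 1/2 = 410.50 px.
Left offset = (2789 − 410.50)/2 = 1189.25 px; top offset = 0.
Bottom-left is one-third across and two-thirds down within the crop:
x = 1189.25 + 1 × 410.50/3 ≈ 1326; y = 0.00 + 2 × 821.00/3 ≈ 547.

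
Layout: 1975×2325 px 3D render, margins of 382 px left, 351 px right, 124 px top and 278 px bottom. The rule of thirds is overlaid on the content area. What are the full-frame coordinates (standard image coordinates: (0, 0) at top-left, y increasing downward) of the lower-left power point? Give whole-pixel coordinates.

(796, 1406)

Content width = 1975 − 382 − 351 = 1242 px; content height = 2325 − 124 − 278 = 1923 px.
Lower-left is one-third across and two-thirds down within the content area.
x = 382 + 1 × 1242/3 = 382 + 414.00 ≈ 796
y = 124 + 2 × 1923/3 = 124 + 1282.00 ≈ 1406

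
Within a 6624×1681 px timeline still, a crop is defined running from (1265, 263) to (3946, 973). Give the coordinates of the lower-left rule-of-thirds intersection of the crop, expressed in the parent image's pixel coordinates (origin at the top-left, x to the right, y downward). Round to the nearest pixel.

Crop width = 3946 − 1265 = 2681 px; one third is 893.67 px.
Crop height = 973 − 263 = 710 px; one third is 236.67 px.
The lower-left point is one-third across and two-thirds down within the crop:
x = 1265 + 1 × 893.67 ≈ 2159; y = 263 + 2 × 236.67 ≈ 736.

(2159, 736)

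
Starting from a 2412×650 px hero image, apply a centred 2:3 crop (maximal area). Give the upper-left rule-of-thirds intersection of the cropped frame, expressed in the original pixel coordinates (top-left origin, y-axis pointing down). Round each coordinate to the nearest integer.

2412/650 > 2/3, so the 2:3 crop keeps the full height 650 and trims width to 650 × 2/3 = 433.33 px.
Left offset = (2412 − 433.33)/2 = 989.33 px; top offset = 0.
Upper-left is one-third across and one-third down within the crop:
x = 989.33 + 1 × 433.33/3 ≈ 1134; y = 0.00 + 1 × 650.00/3 ≈ 217.

(1134, 217)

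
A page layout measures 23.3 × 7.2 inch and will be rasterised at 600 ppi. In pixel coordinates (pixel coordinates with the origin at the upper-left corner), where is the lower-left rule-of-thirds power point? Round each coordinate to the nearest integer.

In pixels the canvas is 23.3 × 600 = 13980 wide and 7.2 × 600 = 4320 tall.
The lower-left point is one-third across and two-thirds down:
x = 1 × 13980/3 ≈ 4660; y = 2 × 4320/3 ≈ 2880.

(4660, 2880)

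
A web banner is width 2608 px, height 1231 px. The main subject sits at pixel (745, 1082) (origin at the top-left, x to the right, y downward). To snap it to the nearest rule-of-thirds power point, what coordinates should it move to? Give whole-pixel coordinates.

(869, 821)

Third lines: x ∈ {869, 1739}, y ∈ {410, 821}.
745 is closer to x = 869; 1082 is closer to y = 821.
So the nearest intersection is the lower-left power point.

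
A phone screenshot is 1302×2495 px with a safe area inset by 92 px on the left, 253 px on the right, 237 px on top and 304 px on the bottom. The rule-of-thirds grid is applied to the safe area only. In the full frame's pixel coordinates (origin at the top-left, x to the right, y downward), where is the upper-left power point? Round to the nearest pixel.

Content width = 1302 − 92 − 253 = 957 px; content height = 2495 − 237 − 304 = 1954 px.
Upper-left is one-third across and one-third down within the safe area.
x = 92 + 1 × 957/3 = 92 + 319.00 ≈ 411
y = 237 + 1 × 1954/3 = 237 + 651.33 ≈ 888

x = 411 px, y = 888 px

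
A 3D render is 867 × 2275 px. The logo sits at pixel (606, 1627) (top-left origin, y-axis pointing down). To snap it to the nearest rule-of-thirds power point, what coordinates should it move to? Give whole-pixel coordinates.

Third lines: x ∈ {289, 578}, y ∈ {758, 1517}.
606 is closer to x = 578; 1627 is closer to y = 1517.
So the nearest intersection is the lower-right power point.

(578, 1517)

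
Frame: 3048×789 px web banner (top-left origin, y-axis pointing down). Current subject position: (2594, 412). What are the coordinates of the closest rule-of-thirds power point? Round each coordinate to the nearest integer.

x = 2032 px, y = 526 px

Third lines: x ∈ {1016, 2032}, y ∈ {263, 526}.
2594 is closer to x = 2032; 412 is closer to y = 526.
So the nearest intersection is the lower-right power point.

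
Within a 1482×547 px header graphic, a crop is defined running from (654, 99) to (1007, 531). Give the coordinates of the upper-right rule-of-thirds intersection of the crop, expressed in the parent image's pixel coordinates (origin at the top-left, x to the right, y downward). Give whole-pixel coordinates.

x = 889 px, y = 243 px

Crop width = 1007 − 654 = 353 px; one third is 117.67 px.
Crop height = 531 − 99 = 432 px; one third is 144.00 px.
The upper-right point is two-thirds across and one-third down within the crop:
x = 654 + 2 × 117.67 ≈ 889; y = 99 + 1 × 144.00 ≈ 243.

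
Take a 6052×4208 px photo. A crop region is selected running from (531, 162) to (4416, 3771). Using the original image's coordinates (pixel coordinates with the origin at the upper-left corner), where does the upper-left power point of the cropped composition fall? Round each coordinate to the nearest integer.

x = 1826 px, y = 1365 px

Crop width = 4416 − 531 = 3885 px; one third is 1295.00 px.
Crop height = 3771 − 162 = 3609 px; one third is 1203.00 px.
The upper-left point is one-third across and one-third down within the crop:
x = 531 + 1 × 1295.00 ≈ 1826; y = 162 + 1 × 1203.00 ≈ 1365.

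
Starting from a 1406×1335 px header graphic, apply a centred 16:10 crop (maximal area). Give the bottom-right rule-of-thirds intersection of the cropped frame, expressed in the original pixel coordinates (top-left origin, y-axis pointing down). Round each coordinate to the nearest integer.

(937, 814)

1406/1335 < 16/10, so the 16:10 crop keeps the full width 1406 and trims height to 1406 × 10/16 = 878.75 px.
Top offset = (1335 − 878.75)/2 = 228.12 px; left offset = 0.
Bottom-right is two-thirds across and two-thirds down within the crop:
x = 0.00 + 2 × 1406.00/3 ≈ 937; y = 228.12 + 2 × 878.75/3 ≈ 814.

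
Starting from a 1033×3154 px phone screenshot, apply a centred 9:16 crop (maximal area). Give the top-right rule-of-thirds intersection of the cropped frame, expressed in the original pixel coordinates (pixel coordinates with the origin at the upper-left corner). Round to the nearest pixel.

1033/3154 < 9/16, so the 9:16 crop keeps the full width 1033 and trims height to 1033 × 16/9 = 1836.44 px.
Top offset = (3154 − 1836.44)/2 = 658.78 px; left offset = 0.
Top-right is two-thirds across and one-third down within the crop:
x = 0.00 + 2 × 1033.00/3 ≈ 689; y = 658.78 + 1 × 1836.44/3 ≈ 1271.

x = 689 px, y = 1271 px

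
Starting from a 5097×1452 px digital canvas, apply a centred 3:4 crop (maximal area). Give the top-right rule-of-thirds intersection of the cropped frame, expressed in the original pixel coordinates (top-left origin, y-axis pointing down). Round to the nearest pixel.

x = 2730 px, y = 484 px

5097/1452 > 3/4, so the 3:4 crop keeps the full height 1452 and trims width to 1452 × 3/4 = 1089.00 px.
Left offset = (5097 − 1089.00)/2 = 2004.00 px; top offset = 0.
Top-right is two-thirds across and one-third down within the crop:
x = 2004.00 + 2 × 1089.00/3 ≈ 2730; y = 0.00 + 1 × 1452.00/3 ≈ 484.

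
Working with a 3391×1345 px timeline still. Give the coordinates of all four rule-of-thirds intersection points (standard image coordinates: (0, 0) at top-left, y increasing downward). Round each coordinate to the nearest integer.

One third of 3391 is 1130.33; one third of 1345 is 448.33.
Vertical third lines at x = 1130 and x = 2261; horizontal third lines at y = 448 and y = 897.

(1130, 448), (2261, 448), (1130, 897), (2261, 897)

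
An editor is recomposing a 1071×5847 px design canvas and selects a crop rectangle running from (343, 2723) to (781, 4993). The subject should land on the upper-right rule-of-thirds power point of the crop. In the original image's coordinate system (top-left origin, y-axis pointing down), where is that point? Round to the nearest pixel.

(635, 3480)

Crop width = 781 − 343 = 438 px; one third is 146.00 px.
Crop height = 4993 − 2723 = 2270 px; one third is 756.67 px.
The upper-right point is two-thirds across and one-third down within the crop:
x = 343 + 2 × 146.00 ≈ 635; y = 2723 + 1 × 756.67 ≈ 3480.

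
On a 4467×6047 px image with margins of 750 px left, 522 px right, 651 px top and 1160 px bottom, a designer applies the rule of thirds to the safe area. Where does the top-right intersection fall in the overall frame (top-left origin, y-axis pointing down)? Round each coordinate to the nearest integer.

Content width = 4467 − 750 − 522 = 3195 px; content height = 6047 − 651 − 1160 = 4236 px.
Top-right is two-thirds across and one-third down within the safe area.
x = 750 + 2 × 3195/3 = 750 + 2130.00 ≈ 2880
y = 651 + 1 × 4236/3 = 651 + 1412.00 ≈ 2063

(2880, 2063)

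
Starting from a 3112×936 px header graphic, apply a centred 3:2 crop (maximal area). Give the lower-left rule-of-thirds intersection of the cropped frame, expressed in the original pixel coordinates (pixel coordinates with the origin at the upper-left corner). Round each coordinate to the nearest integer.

3112/936 > 3/2, so the 3:2 crop keeps the full height 936 and trims width to 936 × 3/2 = 1404.00 px.
Left offset = (3112 − 1404.00)/2 = 854.00 px; top offset = 0.
Lower-left is one-third across and two-thirds down within the crop:
x = 854.00 + 1 × 1404.00/3 ≈ 1322; y = 0.00 + 2 × 936.00/3 ≈ 624.

(1322, 624)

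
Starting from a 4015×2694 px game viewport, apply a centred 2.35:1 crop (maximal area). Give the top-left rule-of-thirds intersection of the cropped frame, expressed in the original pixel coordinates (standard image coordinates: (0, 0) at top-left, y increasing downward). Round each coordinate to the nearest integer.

4015/2694 < 2.35/1, so the 2.35:1 crop keeps the full width 4015 and trims height to 4015 × 1/2.35 = 1708.51 px.
Top offset = (2694 − 1708.51)/2 = 492.74 px; left offset = 0.
Top-left is one-third across and one-third down within the crop:
x = 0.00 + 1 × 4015.00/3 ≈ 1338; y = 492.74 + 1 × 1708.51/3 ≈ 1062.

(1338, 1062)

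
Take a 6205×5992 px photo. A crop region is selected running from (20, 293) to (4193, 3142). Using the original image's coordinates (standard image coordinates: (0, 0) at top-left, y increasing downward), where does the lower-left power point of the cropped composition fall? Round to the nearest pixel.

Crop width = 4193 − 20 = 4173 px; one third is 1391.00 px.
Crop height = 3142 − 293 = 2849 px; one third is 949.67 px.
The lower-left point is one-third across and two-thirds down within the crop:
x = 20 + 1 × 1391.00 ≈ 1411; y = 293 + 2 × 949.67 ≈ 2192.

x = 1411 px, y = 2192 px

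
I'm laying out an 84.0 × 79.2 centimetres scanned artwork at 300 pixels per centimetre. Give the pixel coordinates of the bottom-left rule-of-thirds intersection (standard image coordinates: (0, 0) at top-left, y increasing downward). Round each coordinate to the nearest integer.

x = 8400 px, y = 15840 px

In pixels the canvas is 84.0 × 300 = 25200 wide and 79.2 × 300 = 23760 tall.
The bottom-left point is one-third across and two-thirds down:
x = 1 × 25200/3 ≈ 8400; y = 2 × 23760/3 ≈ 15840.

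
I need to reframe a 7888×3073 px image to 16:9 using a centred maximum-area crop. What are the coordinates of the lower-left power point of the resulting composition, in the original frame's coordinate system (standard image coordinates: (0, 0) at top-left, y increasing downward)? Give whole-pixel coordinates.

7888/3073 > 16/9, so the 16:9 crop keeps the full height 3073 and trims width to 3073 × 16/9 = 5463.11 px.
Left offset = (7888 − 5463.11)/2 = 1212.44 px; top offset = 0.
Lower-left is one-third across and two-thirds down within the crop:
x = 1212.44 + 1 × 5463.11/3 ≈ 3033; y = 0.00 + 2 × 3073.00/3 ≈ 2049.

x = 3033 px, y = 2049 px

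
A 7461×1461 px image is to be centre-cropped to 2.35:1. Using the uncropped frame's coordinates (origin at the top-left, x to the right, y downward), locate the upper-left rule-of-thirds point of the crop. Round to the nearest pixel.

7461/1461 > 2.35/1, so the 2.35:1 crop keeps the full height 1461 and trims width to 1461 × 2.35/1 = 3433.35 px.
Left offset = (7461 − 3433.35)/2 = 2013.83 px; top offset = 0.
Upper-left is one-third across and one-third down within the crop:
x = 2013.83 + 1 × 3433.35/3 ≈ 3158; y = 0.00 + 1 × 1461.00/3 ≈ 487.

x = 3158 px, y = 487 px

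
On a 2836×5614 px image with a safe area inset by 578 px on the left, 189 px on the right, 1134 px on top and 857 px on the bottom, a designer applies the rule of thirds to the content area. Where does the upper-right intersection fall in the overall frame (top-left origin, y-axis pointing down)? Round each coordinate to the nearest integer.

Content width = 2836 − 578 − 189 = 2069 px; content height = 5614 − 1134 − 857 = 3623 px.
Upper-right is two-thirds across and one-third down within the content area.
x = 578 + 2 × 2069/3 = 578 + 1379.33 ≈ 1957
y = 1134 + 1 × 3623/3 = 1134 + 1207.67 ≈ 2342

(1957, 2342)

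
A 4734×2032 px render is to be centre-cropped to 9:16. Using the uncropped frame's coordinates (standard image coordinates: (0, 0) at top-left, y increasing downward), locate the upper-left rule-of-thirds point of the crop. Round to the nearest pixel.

x = 2177 px, y = 677 px

4734/2032 > 9/16, so the 9:16 crop keeps the full height 2032 and trims width to 2032 × 9/16 = 1143.00 px.
Left offset = (4734 − 1143.00)/2 = 1795.50 px; top offset = 0.
Upper-left is one-third across and one-third down within the crop:
x = 1795.50 + 1 × 1143.00/3 ≈ 2177; y = 0.00 + 1 × 2032.00/3 ≈ 677.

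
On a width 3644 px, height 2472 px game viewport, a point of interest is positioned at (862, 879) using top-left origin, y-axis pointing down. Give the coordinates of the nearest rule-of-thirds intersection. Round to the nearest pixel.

x = 1215 px, y = 824 px

Third lines: x ∈ {1215, 2429}, y ∈ {824, 1648}.
862 is closer to x = 1215; 879 is closer to y = 824.
So the nearest intersection is the upper-left power point.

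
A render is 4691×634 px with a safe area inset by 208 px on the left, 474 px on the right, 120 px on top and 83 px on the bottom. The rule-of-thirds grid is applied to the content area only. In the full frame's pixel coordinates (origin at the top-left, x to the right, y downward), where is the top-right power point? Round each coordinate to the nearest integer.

(2881, 264)

Content width = 4691 − 208 − 474 = 4009 px; content height = 634 − 120 − 83 = 431 px.
Top-right is two-thirds across and one-third down within the content area.
x = 208 + 2 × 4009/3 = 208 + 2672.67 ≈ 2881
y = 120 + 1 × 431/3 = 120 + 143.67 ≈ 264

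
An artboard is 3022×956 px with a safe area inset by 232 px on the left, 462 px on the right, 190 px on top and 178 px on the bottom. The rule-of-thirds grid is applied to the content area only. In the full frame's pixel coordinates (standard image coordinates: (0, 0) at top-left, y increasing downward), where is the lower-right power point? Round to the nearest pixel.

x = 1784 px, y = 582 px

Content width = 3022 − 232 − 462 = 2328 px; content height = 956 − 190 − 178 = 588 px.
Lower-right is two-thirds across and two-thirds down within the content area.
x = 232 + 2 × 2328/3 = 232 + 1552.00 ≈ 1784
y = 190 + 2 × 588/3 = 190 + 392.00 ≈ 582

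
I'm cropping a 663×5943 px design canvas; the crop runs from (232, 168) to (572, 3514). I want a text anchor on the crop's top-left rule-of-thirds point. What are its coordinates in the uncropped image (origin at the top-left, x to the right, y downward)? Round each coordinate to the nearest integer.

Crop width = 572 − 232 = 340 px; one third is 113.33 px.
Crop height = 3514 − 168 = 3346 px; one third is 1115.33 px.
The top-left point is one-third across and one-third down within the crop:
x = 232 + 1 × 113.33 ≈ 345; y = 168 + 1 × 1115.33 ≈ 1283.

x = 345 px, y = 1283 px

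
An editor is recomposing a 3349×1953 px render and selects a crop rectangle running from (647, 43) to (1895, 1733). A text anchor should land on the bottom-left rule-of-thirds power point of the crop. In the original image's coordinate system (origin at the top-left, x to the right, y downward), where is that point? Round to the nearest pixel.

(1063, 1170)

Crop width = 1895 − 647 = 1248 px; one third is 416.00 px.
Crop height = 1733 − 43 = 1690 px; one third is 563.33 px.
The bottom-left point is one-third across and two-thirds down within the crop:
x = 647 + 1 × 416.00 ≈ 1063; y = 43 + 2 × 563.33 ≈ 1170.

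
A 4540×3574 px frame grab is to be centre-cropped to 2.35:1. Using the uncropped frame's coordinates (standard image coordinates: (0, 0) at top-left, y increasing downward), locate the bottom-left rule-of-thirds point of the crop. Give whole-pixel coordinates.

x = 1513 px, y = 2109 px

4540/3574 < 2.35/1, so the 2.35:1 crop keeps the full width 4540 and trims height to 4540 × 1/2.35 = 1931.91 px.
Top offset = (3574 − 1931.91)/2 = 821.04 px; left offset = 0.
Bottom-left is one-third across and two-thirds down within the crop:
x = 0.00 + 1 × 4540.00/3 ≈ 1513; y = 821.04 + 2 × 1931.91/3 ≈ 2109.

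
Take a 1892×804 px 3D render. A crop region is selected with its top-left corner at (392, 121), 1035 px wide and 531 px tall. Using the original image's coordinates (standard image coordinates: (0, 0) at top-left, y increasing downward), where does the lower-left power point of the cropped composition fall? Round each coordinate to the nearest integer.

(737, 475)

One third of the crop width 1035 is 345.00 px.
One third of the crop height 531 is 177.00 px.
The lower-left point is one-third across and two-thirds down within the crop:
x = 392 + 1 × 345.00 ≈ 737; y = 121 + 2 × 177.00 ≈ 475.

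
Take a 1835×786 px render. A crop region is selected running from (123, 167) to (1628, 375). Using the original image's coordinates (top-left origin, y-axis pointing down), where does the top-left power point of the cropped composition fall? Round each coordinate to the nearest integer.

(625, 236)

Crop width = 1628 − 123 = 1505 px; one third is 501.67 px.
Crop height = 375 − 167 = 208 px; one third is 69.33 px.
The top-left point is one-third across and one-third down within the crop:
x = 123 + 1 × 501.67 ≈ 625; y = 167 + 1 × 69.33 ≈ 236.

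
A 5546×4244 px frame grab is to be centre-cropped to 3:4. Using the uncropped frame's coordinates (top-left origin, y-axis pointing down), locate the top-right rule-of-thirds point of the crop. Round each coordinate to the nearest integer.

(3304, 1415)

5546/4244 > 3/4, so the 3:4 crop keeps the full height 4244 and trims width to 4244 × 3/4 = 3183.00 px.
Left offset = (5546 − 3183.00)/2 = 1181.50 px; top offset = 0.
Top-right is two-thirds across and one-third down within the crop:
x = 1181.50 + 2 × 3183.00/3 ≈ 3304; y = 0.00 + 1 × 4244.00/3 ≈ 1415.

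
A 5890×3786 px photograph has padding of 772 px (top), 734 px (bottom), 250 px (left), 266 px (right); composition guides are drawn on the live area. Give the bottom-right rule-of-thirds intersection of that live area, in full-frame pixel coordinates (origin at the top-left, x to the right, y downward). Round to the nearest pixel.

x = 3833 px, y = 2292 px

Content width = 5890 − 250 − 266 = 5374 px; content height = 3786 − 772 − 734 = 2280 px.
Bottom-right is two-thirds across and two-thirds down within the live area.
x = 250 + 2 × 5374/3 = 250 + 3582.67 ≈ 3833
y = 772 + 2 × 2280/3 = 772 + 1520.00 ≈ 2292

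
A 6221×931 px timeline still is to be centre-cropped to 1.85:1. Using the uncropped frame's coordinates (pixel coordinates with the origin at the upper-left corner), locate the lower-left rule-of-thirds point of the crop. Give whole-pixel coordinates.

(2823, 621)

6221/931 > 1.85/1, so the 1.85:1 crop keeps the full height 931 and trims width to 931 × 1.85/1 = 1722.35 px.
Left offset = (6221 − 1722.35)/2 = 2249.32 px; top offset = 0.
Lower-left is one-third across and two-thirds down within the crop:
x = 2249.32 + 1 × 1722.35/3 ≈ 2823; y = 0.00 + 2 × 931.00/3 ≈ 621.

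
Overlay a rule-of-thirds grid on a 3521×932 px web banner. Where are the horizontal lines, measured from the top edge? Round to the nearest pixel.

932 / 3 = 310.67, so the horizontal lines sit at one and two thirds of 932.

y = 311 px and y = 621 px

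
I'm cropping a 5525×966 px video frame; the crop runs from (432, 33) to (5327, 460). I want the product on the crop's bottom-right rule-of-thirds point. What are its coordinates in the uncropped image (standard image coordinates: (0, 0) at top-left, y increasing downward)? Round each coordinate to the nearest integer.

Crop width = 5327 − 432 = 4895 px; one third is 1631.67 px.
Crop height = 460 − 33 = 427 px; one third is 142.33 px.
The bottom-right point is two-thirds across and two-thirds down within the crop:
x = 432 + 2 × 1631.67 ≈ 3695; y = 33 + 2 × 142.33 ≈ 318.

x = 3695 px, y = 318 px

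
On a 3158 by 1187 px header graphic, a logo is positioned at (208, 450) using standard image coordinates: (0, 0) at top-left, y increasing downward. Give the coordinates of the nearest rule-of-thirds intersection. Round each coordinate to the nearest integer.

x = 1053 px, y = 396 px

Third lines: x ∈ {1053, 2105}, y ∈ {396, 791}.
208 is closer to x = 1053; 450 is closer to y = 396.
So the nearest intersection is the upper-left power point.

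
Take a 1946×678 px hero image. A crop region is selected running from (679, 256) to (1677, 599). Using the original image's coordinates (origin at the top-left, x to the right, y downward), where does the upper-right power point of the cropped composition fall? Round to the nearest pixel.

x = 1344 px, y = 370 px

Crop width = 1677 − 679 = 998 px; one third is 332.67 px.
Crop height = 599 − 256 = 343 px; one third is 114.33 px.
The upper-right point is two-thirds across and one-third down within the crop:
x = 679 + 2 × 332.67 ≈ 1344; y = 256 + 1 × 114.33 ≈ 370.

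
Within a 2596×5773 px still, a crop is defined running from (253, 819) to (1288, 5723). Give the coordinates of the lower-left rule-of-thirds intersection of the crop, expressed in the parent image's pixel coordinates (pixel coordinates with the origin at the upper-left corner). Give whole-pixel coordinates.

Crop width = 1288 − 253 = 1035 px; one third is 345.00 px.
Crop height = 5723 − 819 = 4904 px; one third is 1634.67 px.
The lower-left point is one-third across and two-thirds down within the crop:
x = 253 + 1 × 345.00 ≈ 598; y = 819 + 2 × 1634.67 ≈ 4088.

x = 598 px, y = 4088 px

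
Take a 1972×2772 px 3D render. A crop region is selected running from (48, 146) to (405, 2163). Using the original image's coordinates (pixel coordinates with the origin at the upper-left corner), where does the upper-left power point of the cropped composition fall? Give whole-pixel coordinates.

x = 167 px, y = 818 px

Crop width = 405 − 48 = 357 px; one third is 119.00 px.
Crop height = 2163 − 146 = 2017 px; one third is 672.33 px.
The upper-left point is one-third across and one-third down within the crop:
x = 48 + 1 × 119.00 ≈ 167; y = 146 + 1 × 672.33 ≈ 818.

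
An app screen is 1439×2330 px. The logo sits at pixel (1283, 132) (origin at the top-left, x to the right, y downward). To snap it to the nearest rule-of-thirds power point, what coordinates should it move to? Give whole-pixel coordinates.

(959, 777)

Third lines: x ∈ {480, 959}, y ∈ {777, 1553}.
1283 is closer to x = 959; 132 is closer to y = 777.
So the nearest intersection is the upper-right power point.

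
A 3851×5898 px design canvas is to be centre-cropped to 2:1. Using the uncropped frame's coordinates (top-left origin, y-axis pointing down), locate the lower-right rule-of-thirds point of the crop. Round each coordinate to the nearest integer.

3851/5898 < 2/1, so the 2:1 crop keeps the full width 3851 and trims height to 3851 × 1/2 = 1925.50 px.
Top offset = (5898 − 1925.50)/2 = 1986.25 px; left offset = 0.
Lower-right is two-thirds across and two-thirds down within the crop:
x = 0.00 + 2 × 3851.00/3 ≈ 2567; y = 1986.25 + 2 × 1925.50/3 ≈ 3270.

(2567, 3270)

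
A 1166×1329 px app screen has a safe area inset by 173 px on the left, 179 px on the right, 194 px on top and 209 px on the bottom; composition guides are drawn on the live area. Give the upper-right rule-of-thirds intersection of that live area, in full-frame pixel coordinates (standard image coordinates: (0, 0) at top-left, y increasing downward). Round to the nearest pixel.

(716, 503)

Content width = 1166 − 173 − 179 = 814 px; content height = 1329 − 194 − 209 = 926 px.
Upper-right is two-thirds across and one-third down within the live area.
x = 173 + 2 × 814/3 = 173 + 542.67 ≈ 716
y = 194 + 1 × 926/3 = 194 + 308.67 ≈ 503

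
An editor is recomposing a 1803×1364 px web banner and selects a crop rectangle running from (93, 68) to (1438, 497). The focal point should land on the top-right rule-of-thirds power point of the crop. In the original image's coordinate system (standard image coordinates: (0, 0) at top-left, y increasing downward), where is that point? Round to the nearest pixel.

Crop width = 1438 − 93 = 1345 px; one third is 448.33 px.
Crop height = 497 − 68 = 429 px; one third is 143.00 px.
The top-right point is two-thirds across and one-third down within the crop:
x = 93 + 2 × 448.33 ≈ 990; y = 68 + 1 × 143.00 ≈ 211.

(990, 211)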